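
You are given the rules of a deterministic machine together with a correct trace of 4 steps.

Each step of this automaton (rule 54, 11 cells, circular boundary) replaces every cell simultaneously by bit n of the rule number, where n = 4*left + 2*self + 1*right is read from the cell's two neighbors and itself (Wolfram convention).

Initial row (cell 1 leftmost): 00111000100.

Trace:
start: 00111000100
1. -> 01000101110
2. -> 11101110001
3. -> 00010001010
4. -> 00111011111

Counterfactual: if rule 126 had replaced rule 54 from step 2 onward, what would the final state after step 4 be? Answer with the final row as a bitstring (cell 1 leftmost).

(re-executing steps 2..4 under rule 126; state before step 2: 01000101110)
2. -> 11101111011
3. -> 00111001110
4. -> 01101111011

01101111011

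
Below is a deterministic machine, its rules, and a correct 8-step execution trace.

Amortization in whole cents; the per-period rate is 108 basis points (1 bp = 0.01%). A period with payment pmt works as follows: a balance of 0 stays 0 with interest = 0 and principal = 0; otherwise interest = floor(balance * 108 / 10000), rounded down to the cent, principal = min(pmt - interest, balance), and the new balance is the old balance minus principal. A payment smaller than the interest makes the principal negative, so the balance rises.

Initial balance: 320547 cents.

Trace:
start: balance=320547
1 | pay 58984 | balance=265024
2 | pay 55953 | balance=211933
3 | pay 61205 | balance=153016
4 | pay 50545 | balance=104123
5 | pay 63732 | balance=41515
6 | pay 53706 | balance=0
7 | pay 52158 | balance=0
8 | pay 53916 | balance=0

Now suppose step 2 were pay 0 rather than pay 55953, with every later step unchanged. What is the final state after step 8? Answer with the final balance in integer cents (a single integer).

(re-executing from step 2 with the substitution; state before step 2: balance=265024)
2 | pay 0 | balance=267886
3 | pay 61205 | balance=209574
4 | pay 50545 | balance=161292
5 | pay 63732 | balance=99301
6 | pay 53706 | balance=46667
7 | pay 52158 | balance=0
8 | pay 53916 | balance=0

0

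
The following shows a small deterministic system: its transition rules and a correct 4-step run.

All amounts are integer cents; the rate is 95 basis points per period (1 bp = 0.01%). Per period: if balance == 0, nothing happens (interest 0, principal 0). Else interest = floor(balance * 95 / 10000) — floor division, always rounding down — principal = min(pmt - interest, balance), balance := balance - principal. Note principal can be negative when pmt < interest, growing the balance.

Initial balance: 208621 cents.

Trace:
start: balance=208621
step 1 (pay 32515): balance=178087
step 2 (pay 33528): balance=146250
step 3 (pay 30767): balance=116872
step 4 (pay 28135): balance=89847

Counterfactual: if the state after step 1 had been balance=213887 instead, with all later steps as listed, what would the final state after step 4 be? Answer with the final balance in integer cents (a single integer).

state after step 1 := balance=213887
step 2 (pay 33528): balance=182390
step 3 (pay 30767): balance=153355
step 4 (pay 28135): balance=126676

126676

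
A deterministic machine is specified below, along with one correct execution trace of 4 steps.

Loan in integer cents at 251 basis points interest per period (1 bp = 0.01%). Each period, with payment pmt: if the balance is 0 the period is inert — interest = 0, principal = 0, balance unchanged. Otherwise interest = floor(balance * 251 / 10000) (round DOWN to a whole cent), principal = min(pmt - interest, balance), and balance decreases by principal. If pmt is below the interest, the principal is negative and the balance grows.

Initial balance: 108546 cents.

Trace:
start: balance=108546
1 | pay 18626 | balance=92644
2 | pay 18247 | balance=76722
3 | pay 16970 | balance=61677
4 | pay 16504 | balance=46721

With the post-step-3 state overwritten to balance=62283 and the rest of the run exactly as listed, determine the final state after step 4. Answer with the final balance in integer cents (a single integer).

47342

state after step 3 := balance=62283
4 | pay 16504 | balance=47342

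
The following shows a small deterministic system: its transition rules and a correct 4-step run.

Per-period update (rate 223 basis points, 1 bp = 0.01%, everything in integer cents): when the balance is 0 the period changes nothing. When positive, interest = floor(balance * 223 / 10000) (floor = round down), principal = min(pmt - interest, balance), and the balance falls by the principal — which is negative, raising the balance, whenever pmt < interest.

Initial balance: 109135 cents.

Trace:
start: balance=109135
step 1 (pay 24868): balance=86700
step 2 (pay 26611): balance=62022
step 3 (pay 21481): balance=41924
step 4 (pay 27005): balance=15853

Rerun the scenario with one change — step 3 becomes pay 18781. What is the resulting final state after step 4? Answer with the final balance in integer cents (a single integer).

(re-executing from step 3 with the substitution; state before step 3: balance=62022)
step 3 (pay 18781): balance=44624
step 4 (pay 27005): balance=18614

18614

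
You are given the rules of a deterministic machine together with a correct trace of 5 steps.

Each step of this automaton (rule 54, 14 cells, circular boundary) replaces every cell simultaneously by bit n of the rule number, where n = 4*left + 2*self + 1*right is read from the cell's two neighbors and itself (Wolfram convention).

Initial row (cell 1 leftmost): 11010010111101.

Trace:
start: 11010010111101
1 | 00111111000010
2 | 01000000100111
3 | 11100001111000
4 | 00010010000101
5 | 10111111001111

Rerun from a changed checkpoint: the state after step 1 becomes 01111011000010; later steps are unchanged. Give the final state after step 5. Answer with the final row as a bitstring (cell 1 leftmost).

00001000001111

state after step 1 := 01111011000010
2 | 10000100100111
3 | 01001111111000
4 | 11110000000100
5 | 00001000001111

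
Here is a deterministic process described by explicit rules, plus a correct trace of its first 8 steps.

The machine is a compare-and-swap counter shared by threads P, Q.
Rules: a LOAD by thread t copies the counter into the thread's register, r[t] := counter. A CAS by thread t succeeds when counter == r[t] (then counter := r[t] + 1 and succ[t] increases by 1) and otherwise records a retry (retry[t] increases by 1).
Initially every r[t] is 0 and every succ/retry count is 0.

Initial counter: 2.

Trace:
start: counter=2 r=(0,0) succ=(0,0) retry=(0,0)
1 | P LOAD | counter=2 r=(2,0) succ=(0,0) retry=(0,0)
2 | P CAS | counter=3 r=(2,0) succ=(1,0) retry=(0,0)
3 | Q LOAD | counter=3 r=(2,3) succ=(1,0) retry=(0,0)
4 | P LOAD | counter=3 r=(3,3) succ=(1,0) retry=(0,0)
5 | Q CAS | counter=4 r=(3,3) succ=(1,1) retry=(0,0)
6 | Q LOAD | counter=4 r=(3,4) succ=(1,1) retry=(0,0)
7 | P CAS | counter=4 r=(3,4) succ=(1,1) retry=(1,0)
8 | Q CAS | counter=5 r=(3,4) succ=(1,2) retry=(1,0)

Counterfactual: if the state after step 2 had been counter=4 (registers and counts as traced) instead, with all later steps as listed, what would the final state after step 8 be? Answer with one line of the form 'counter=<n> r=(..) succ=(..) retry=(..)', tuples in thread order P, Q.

counter=6 r=(4,5) succ=(1,2) retry=(1,0)

state after step 2 := counter=4 r=(2,0) succ=(1,0) retry=(0,0)
3 | Q LOAD | counter=4 r=(2,4) succ=(1,0) retry=(0,0)
4 | P LOAD | counter=4 r=(4,4) succ=(1,0) retry=(0,0)
5 | Q CAS | counter=5 r=(4,4) succ=(1,1) retry=(0,0)
6 | Q LOAD | counter=5 r=(4,5) succ=(1,1) retry=(0,0)
7 | P CAS | counter=5 r=(4,5) succ=(1,1) retry=(1,0)
8 | Q CAS | counter=6 r=(4,5) succ=(1,2) retry=(1,0)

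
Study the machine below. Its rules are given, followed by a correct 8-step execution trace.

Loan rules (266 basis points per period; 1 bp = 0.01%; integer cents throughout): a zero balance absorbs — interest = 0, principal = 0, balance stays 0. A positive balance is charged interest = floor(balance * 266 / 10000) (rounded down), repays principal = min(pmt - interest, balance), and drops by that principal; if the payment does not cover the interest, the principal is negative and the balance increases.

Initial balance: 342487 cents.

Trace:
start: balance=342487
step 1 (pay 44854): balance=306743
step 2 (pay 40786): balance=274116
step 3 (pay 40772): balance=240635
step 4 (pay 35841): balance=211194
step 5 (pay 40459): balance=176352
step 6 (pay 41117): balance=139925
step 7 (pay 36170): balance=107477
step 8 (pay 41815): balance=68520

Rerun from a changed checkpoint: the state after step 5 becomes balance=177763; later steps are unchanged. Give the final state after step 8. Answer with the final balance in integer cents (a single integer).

state after step 5 := balance=177763
step 6 (pay 41117): balance=141374
step 7 (pay 36170): balance=108964
step 8 (pay 41815): balance=70047

70047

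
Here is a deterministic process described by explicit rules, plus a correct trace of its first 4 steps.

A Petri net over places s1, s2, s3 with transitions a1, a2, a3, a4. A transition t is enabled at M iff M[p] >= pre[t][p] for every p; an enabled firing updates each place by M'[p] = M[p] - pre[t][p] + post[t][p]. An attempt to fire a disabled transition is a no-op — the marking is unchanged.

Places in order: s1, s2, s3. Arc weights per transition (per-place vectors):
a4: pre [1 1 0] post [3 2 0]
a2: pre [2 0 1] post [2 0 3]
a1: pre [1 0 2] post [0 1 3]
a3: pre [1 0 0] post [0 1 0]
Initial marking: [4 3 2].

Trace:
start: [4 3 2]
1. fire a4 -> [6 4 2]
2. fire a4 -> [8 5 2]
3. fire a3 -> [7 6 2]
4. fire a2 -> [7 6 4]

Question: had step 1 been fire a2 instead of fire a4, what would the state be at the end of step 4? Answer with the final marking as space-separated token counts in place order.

5 5 6

(re-executing from step 1 with the substitution; state before step 1: [4 3 2])
1. fire a2 -> [4 3 4]
2. fire a4 -> [6 4 4]
3. fire a3 -> [5 5 4]
4. fire a2 -> [5 5 6]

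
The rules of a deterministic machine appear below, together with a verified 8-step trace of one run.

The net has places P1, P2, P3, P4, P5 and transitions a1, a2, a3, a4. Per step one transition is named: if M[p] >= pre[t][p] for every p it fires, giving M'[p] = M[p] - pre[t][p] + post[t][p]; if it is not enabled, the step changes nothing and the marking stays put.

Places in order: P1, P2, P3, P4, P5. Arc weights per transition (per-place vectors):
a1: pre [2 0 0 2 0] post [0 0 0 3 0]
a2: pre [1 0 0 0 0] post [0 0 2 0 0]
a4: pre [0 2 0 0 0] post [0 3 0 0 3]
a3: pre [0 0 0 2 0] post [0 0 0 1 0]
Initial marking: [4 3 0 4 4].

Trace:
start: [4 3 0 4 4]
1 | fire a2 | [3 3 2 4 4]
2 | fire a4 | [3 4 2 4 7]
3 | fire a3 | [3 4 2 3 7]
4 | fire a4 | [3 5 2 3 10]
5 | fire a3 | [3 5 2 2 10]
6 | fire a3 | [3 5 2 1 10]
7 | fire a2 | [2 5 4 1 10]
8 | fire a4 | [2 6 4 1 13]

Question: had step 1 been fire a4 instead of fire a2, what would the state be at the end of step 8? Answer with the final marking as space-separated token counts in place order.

(re-executing from step 1 with the substitution; state before step 1: [4 3 0 4 4])
1 | fire a4 | [4 4 0 4 7]
2 | fire a4 | [4 5 0 4 10]
3 | fire a3 | [4 5 0 3 10]
4 | fire a4 | [4 6 0 3 13]
5 | fire a3 | [4 6 0 2 13]
6 | fire a3 | [4 6 0 1 13]
7 | fire a2 | [3 6 2 1 13]
8 | fire a4 | [3 7 2 1 16]

3 7 2 1 16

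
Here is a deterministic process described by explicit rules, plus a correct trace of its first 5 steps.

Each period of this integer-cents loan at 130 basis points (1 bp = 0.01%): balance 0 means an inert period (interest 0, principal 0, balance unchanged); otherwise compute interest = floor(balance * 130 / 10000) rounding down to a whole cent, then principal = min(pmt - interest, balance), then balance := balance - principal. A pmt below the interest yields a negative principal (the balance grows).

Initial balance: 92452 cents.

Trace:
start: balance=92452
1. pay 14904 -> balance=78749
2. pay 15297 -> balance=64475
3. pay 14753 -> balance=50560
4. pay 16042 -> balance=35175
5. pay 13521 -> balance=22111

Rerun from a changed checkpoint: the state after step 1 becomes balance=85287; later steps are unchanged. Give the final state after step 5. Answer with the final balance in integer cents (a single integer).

28995

state after step 1 := balance=85287
2. pay 15297 -> balance=71098
3. pay 14753 -> balance=57269
4. pay 16042 -> balance=41971
5. pay 13521 -> balance=28995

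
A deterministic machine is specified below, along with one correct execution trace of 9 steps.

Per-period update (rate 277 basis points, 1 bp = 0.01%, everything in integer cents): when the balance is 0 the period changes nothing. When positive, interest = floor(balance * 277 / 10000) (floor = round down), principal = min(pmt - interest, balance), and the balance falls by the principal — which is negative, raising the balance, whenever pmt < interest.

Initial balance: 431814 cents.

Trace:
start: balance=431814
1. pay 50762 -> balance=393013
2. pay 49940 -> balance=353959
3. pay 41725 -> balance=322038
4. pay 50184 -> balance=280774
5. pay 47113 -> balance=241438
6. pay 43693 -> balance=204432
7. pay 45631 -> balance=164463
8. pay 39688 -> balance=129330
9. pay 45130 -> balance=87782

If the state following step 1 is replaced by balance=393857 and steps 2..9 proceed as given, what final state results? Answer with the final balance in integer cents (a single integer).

88832

state after step 1 := balance=393857
2. pay 49940 -> balance=354826
3. pay 41725 -> balance=322929
4. pay 50184 -> balance=281690
5. pay 47113 -> balance=242379
6. pay 43693 -> balance=205399
7. pay 45631 -> balance=165457
8. pay 39688 -> balance=130352
9. pay 45130 -> balance=88832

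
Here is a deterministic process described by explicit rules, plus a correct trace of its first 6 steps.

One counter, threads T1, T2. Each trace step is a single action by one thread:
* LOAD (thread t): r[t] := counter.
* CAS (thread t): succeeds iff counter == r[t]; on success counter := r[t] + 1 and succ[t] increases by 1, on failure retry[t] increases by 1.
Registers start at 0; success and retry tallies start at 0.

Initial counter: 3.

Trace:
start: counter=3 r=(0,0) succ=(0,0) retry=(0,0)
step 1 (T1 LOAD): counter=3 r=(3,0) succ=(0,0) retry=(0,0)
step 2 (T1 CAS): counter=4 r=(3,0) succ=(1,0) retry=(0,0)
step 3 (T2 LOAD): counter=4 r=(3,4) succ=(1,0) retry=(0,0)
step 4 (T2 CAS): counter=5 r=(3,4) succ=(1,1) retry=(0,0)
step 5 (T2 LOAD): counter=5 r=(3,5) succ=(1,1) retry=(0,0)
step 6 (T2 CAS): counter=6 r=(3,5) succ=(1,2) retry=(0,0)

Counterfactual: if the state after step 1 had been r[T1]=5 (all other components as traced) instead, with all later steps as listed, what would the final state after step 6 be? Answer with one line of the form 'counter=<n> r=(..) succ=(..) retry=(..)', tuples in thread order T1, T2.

counter=5 r=(5,4) succ=(0,2) retry=(1,0)

state after step 1 := counter=3 r=(5,0) succ=(0,0) retry=(0,0)
step 2 (T1 CAS): counter=3 r=(5,0) succ=(0,0) retry=(1,0)
step 3 (T2 LOAD): counter=3 r=(5,3) succ=(0,0) retry=(1,0)
step 4 (T2 CAS): counter=4 r=(5,3) succ=(0,1) retry=(1,0)
step 5 (T2 LOAD): counter=4 r=(5,4) succ=(0,1) retry=(1,0)
step 6 (T2 CAS): counter=5 r=(5,4) succ=(0,2) retry=(1,0)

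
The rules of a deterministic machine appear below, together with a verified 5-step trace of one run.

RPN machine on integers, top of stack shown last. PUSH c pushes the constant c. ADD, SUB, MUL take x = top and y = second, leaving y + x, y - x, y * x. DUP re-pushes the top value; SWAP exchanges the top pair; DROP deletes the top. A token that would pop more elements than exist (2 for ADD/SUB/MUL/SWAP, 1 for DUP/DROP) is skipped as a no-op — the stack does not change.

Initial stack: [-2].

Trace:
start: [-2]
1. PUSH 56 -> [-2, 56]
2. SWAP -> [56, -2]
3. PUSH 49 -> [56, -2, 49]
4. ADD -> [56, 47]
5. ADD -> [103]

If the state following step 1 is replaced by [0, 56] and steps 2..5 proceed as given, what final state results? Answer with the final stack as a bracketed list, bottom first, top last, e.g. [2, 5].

[105]

state after step 1 := [0, 56]
2. SWAP -> [56, 0]
3. PUSH 49 -> [56, 0, 49]
4. ADD -> [56, 49]
5. ADD -> [105]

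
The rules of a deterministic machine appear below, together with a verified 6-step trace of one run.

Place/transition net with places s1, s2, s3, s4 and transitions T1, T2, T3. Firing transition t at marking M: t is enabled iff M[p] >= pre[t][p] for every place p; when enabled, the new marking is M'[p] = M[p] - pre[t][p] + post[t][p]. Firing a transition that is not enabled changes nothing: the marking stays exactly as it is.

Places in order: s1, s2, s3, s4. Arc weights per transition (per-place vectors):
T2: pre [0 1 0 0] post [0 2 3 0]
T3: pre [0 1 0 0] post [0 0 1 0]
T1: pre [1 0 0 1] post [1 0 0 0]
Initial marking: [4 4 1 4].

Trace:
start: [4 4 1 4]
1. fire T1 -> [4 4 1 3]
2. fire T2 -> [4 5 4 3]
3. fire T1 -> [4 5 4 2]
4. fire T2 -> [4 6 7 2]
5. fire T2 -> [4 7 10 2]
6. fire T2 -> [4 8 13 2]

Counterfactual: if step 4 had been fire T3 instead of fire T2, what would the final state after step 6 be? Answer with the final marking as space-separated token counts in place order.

4 6 11 2

(re-executing from step 4 with the substitution; state before step 4: [4 5 4 2])
4. fire T3 -> [4 4 5 2]
5. fire T2 -> [4 5 8 2]
6. fire T2 -> [4 6 11 2]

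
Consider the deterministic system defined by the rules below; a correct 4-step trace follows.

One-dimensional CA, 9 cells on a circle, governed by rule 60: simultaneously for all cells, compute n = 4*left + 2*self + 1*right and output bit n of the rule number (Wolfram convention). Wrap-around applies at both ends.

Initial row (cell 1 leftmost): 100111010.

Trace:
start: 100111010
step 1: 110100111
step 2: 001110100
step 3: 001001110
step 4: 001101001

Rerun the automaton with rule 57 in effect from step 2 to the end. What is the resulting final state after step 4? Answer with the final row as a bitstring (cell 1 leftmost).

(re-executing steps 2..4 under rule 57; state before step 2: 110100111)
step 2: 001010100
step 3: 100101011
step 4: 010010110

010010110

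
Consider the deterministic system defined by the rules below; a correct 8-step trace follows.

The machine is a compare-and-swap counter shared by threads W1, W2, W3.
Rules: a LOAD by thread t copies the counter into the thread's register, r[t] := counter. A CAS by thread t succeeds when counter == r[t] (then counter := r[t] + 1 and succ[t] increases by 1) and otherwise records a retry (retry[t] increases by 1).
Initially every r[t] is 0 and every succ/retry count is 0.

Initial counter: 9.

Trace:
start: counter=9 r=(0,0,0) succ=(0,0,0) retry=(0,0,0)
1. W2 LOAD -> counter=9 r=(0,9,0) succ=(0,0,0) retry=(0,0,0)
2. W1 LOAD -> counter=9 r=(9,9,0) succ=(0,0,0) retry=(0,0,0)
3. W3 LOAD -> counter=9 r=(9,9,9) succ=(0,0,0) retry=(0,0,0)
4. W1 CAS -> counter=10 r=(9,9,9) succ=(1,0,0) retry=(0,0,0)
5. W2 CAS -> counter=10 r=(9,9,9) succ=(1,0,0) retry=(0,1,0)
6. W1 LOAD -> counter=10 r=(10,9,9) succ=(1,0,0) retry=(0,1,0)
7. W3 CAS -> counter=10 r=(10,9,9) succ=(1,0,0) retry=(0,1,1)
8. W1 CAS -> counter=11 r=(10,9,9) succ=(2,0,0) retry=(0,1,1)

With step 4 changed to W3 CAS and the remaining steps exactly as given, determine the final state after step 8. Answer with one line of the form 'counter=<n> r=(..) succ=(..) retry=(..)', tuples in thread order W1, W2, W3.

(re-executing from step 4 with the substitution; state before step 4: counter=9 r=(9,9,9) succ=(0,0,0) retry=(0,0,0))
4. W3 CAS -> counter=10 r=(9,9,9) succ=(0,0,1) retry=(0,0,0)
5. W2 CAS -> counter=10 r=(9,9,9) succ=(0,0,1) retry=(0,1,0)
6. W1 LOAD -> counter=10 r=(10,9,9) succ=(0,0,1) retry=(0,1,0)
7. W3 CAS -> counter=10 r=(10,9,9) succ=(0,0,1) retry=(0,1,1)
8. W1 CAS -> counter=11 r=(10,9,9) succ=(1,0,1) retry=(0,1,1)

counter=11 r=(10,9,9) succ=(1,0,1) retry=(0,1,1)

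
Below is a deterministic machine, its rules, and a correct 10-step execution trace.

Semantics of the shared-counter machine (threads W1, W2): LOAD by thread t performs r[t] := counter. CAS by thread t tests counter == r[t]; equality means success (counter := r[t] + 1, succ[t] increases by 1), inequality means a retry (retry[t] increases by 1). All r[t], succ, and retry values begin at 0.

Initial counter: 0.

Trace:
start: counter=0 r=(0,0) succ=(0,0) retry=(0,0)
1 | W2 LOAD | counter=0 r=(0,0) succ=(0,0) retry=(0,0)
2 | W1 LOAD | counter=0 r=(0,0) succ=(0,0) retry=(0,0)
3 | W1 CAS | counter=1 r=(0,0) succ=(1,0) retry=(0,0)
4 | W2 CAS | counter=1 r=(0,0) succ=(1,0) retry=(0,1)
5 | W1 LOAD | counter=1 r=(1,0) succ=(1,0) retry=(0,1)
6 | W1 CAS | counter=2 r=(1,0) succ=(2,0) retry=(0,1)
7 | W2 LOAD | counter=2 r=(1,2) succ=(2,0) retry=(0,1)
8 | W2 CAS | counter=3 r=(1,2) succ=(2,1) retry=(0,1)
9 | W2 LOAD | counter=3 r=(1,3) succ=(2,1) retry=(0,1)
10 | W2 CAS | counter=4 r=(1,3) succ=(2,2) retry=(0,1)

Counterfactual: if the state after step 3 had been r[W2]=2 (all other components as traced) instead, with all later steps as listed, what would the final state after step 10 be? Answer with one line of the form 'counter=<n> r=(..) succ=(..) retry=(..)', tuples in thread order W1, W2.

counter=4 r=(1,3) succ=(2,2) retry=(0,1)

state after step 3 := counter=1 r=(0,2) succ=(1,0) retry=(0,0)
4 | W2 CAS | counter=1 r=(0,2) succ=(1,0) retry=(0,1)
5 | W1 LOAD | counter=1 r=(1,2) succ=(1,0) retry=(0,1)
6 | W1 CAS | counter=2 r=(1,2) succ=(2,0) retry=(0,1)
7 | W2 LOAD | counter=2 r=(1,2) succ=(2,0) retry=(0,1)
8 | W2 CAS | counter=3 r=(1,2) succ=(2,1) retry=(0,1)
9 | W2 LOAD | counter=3 r=(1,3) succ=(2,1) retry=(0,1)
10 | W2 CAS | counter=4 r=(1,3) succ=(2,2) retry=(0,1)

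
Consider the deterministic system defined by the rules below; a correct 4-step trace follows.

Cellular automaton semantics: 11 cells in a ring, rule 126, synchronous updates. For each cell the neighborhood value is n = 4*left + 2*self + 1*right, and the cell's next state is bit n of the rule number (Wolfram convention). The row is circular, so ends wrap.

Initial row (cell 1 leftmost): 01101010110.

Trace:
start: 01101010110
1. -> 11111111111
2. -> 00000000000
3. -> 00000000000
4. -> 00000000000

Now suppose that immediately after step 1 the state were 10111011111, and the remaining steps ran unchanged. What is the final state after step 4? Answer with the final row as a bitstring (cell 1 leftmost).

11101111111

state after step 1 := 10111011111
2. -> 11101110000
3. -> 10111011001
4. -> 11101111111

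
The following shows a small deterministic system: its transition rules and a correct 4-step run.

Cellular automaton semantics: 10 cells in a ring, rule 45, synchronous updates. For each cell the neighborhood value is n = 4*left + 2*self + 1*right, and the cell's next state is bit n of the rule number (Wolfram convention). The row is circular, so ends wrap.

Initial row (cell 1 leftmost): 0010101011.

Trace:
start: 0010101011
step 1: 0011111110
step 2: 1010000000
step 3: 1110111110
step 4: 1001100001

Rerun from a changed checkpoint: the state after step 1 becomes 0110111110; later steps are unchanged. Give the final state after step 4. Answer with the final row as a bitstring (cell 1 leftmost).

state after step 1 := 0110111110
step 2: 0101100000
step 3: 0111001111
step 4: 1100001000

1100001000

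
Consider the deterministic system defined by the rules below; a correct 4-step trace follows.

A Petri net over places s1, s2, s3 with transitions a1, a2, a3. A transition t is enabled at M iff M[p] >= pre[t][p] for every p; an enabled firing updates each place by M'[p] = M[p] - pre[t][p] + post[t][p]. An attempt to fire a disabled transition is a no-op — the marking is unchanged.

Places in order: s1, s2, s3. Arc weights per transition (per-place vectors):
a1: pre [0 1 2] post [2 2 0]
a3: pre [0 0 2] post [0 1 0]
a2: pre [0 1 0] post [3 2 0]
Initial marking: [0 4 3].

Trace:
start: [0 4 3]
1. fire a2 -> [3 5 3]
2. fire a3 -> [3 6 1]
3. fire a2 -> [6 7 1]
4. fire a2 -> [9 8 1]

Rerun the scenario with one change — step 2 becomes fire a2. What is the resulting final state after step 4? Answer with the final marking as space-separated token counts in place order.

12 8 3

(re-executing from step 2 with the substitution; state before step 2: [3 5 3])
2. fire a2 -> [6 6 3]
3. fire a2 -> [9 7 3]
4. fire a2 -> [12 8 3]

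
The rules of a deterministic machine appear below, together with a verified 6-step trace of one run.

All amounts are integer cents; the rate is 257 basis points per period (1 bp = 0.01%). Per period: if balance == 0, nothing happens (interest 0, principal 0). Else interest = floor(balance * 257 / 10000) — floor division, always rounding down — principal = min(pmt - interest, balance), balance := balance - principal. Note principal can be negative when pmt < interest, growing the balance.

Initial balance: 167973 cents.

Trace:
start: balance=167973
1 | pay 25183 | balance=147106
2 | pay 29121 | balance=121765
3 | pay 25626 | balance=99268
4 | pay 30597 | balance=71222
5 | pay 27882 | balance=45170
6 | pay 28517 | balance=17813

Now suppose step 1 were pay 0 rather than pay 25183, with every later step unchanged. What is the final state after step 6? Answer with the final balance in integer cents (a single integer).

(re-executing from step 1 with the substitution; state before step 1: balance=167973)
1 | pay 0 | balance=172289
2 | pay 29121 | balance=147595
3 | pay 25626 | balance=125762
4 | pay 30597 | balance=98397
5 | pay 27882 | balance=73043
6 | pay 28517 | balance=46403

46403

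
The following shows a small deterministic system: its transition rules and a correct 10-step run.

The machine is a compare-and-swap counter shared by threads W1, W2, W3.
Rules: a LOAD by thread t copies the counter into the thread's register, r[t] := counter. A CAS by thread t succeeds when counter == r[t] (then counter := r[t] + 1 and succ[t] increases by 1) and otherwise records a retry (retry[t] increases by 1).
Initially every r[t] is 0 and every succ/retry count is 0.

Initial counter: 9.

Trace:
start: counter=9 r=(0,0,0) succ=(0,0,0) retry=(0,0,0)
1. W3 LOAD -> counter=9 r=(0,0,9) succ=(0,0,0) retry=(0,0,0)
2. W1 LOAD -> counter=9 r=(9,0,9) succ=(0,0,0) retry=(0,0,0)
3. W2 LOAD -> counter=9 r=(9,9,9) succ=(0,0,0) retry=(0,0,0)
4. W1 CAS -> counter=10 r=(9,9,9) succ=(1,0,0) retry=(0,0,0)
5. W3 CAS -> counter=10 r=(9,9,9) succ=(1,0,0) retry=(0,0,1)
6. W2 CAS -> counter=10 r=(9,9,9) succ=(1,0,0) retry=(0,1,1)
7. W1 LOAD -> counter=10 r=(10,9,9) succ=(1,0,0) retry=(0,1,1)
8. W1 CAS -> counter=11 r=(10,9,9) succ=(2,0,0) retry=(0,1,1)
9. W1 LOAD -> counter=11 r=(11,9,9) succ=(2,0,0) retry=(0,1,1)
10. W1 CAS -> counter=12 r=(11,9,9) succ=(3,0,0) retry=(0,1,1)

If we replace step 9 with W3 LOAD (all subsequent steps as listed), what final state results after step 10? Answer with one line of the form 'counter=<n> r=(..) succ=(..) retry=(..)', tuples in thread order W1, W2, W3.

counter=11 r=(10,9,11) succ=(2,0,0) retry=(1,1,1)

(re-executing from step 9 with the substitution; state before step 9: counter=11 r=(10,9,9) succ=(2,0,0) retry=(0,1,1))
9. W3 LOAD -> counter=11 r=(10,9,11) succ=(2,0,0) retry=(0,1,1)
10. W1 CAS -> counter=11 r=(10,9,11) succ=(2,0,0) retry=(1,1,1)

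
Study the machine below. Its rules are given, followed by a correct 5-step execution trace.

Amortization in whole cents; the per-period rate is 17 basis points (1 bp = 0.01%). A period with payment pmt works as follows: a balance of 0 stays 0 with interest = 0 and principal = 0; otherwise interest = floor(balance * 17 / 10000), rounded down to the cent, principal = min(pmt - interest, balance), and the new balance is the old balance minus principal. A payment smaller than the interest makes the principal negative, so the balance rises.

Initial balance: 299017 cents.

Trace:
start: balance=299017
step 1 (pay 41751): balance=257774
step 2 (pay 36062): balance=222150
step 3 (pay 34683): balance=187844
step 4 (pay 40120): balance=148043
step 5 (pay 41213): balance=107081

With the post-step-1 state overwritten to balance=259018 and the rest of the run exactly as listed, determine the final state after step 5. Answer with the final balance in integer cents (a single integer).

state after step 1 := balance=259018
step 2 (pay 36062): balance=223396
step 3 (pay 34683): balance=189092
step 4 (pay 40120): balance=149293
step 5 (pay 41213): balance=108333

108333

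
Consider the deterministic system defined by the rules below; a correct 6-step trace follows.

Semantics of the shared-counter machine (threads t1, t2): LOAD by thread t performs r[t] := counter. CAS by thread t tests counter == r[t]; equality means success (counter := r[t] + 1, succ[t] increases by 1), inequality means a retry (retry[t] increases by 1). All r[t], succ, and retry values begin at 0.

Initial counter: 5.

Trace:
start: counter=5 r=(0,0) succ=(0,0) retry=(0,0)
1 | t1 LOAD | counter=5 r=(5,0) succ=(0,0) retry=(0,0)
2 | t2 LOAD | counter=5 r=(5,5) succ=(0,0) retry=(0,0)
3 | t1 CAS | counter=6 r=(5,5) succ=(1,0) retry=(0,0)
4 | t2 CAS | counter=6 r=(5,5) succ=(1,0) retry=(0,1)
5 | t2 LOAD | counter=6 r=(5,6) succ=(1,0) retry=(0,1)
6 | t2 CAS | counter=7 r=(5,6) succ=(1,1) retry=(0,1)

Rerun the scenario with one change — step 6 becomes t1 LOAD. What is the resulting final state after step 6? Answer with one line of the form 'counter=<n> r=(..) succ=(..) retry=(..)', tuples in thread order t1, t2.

(re-executing from step 6 with the substitution; state before step 6: counter=6 r=(5,6) succ=(1,0) retry=(0,1))
6 | t1 LOAD | counter=6 r=(6,6) succ=(1,0) retry=(0,1)

counter=6 r=(6,6) succ=(1,0) retry=(0,1)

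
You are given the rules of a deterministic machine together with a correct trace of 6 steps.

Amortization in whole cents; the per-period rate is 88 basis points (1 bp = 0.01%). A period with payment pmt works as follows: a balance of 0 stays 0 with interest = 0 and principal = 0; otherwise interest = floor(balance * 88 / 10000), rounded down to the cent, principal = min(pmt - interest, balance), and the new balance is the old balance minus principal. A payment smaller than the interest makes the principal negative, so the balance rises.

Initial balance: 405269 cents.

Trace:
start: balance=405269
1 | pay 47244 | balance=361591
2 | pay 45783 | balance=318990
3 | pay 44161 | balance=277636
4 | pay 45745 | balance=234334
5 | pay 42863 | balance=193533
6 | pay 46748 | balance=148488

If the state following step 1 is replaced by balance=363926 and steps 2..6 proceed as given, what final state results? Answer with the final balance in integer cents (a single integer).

150926

state after step 1 := balance=363926
2 | pay 45783 | balance=321345
3 | pay 44161 | balance=280011
4 | pay 45745 | balance=236730
5 | pay 42863 | balance=195950
6 | pay 46748 | balance=150926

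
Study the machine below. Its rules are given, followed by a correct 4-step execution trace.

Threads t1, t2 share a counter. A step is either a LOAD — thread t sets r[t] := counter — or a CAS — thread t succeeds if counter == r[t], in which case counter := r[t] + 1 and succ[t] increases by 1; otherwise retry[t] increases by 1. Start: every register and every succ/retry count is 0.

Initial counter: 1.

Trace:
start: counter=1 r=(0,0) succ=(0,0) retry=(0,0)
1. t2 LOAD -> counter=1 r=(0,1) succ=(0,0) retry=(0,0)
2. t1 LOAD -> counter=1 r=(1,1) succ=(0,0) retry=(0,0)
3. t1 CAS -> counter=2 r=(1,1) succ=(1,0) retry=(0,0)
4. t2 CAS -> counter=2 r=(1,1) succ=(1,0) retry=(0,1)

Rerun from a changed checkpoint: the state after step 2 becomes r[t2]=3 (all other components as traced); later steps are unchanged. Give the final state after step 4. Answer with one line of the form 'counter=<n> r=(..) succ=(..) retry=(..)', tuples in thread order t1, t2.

counter=2 r=(1,3) succ=(1,0) retry=(0,1)

state after step 2 := counter=1 r=(1,3) succ=(0,0) retry=(0,0)
3. t1 CAS -> counter=2 r=(1,3) succ=(1,0) retry=(0,0)
4. t2 CAS -> counter=2 r=(1,3) succ=(1,0) retry=(0,1)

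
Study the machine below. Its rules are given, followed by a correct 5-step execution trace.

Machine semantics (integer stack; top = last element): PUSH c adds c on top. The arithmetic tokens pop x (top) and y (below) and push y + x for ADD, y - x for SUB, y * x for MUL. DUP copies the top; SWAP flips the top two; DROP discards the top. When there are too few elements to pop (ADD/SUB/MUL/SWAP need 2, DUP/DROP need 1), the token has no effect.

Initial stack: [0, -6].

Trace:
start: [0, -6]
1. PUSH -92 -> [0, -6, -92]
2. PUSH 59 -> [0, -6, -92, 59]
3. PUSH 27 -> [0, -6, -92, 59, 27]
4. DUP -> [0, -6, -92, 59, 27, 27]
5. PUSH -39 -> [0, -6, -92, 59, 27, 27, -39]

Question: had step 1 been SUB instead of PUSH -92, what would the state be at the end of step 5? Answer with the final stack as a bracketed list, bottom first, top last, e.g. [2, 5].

(re-executing from step 1 with the substitution; state before step 1: [0, -6])
1. SUB -> [6]
2. PUSH 59 -> [6, 59]
3. PUSH 27 -> [6, 59, 27]
4. DUP -> [6, 59, 27, 27]
5. PUSH -39 -> [6, 59, 27, 27, -39]

[6, 59, 27, 27, -39]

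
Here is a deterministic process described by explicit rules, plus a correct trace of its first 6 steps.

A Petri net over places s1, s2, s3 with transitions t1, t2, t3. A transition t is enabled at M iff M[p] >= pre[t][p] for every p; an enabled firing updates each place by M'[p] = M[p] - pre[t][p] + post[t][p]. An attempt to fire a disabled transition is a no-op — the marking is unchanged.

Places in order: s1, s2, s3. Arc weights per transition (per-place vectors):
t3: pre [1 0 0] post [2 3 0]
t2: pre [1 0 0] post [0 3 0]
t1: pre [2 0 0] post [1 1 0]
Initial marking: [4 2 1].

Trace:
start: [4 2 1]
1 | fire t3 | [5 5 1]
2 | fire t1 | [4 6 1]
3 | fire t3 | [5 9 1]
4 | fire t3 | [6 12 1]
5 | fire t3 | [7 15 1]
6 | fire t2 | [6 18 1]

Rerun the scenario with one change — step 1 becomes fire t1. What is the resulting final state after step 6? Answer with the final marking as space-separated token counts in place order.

4 16 1

(re-executing from step 1 with the substitution; state before step 1: [4 2 1])
1 | fire t1 | [3 3 1]
2 | fire t1 | [2 4 1]
3 | fire t3 | [3 7 1]
4 | fire t3 | [4 10 1]
5 | fire t3 | [5 13 1]
6 | fire t2 | [4 16 1]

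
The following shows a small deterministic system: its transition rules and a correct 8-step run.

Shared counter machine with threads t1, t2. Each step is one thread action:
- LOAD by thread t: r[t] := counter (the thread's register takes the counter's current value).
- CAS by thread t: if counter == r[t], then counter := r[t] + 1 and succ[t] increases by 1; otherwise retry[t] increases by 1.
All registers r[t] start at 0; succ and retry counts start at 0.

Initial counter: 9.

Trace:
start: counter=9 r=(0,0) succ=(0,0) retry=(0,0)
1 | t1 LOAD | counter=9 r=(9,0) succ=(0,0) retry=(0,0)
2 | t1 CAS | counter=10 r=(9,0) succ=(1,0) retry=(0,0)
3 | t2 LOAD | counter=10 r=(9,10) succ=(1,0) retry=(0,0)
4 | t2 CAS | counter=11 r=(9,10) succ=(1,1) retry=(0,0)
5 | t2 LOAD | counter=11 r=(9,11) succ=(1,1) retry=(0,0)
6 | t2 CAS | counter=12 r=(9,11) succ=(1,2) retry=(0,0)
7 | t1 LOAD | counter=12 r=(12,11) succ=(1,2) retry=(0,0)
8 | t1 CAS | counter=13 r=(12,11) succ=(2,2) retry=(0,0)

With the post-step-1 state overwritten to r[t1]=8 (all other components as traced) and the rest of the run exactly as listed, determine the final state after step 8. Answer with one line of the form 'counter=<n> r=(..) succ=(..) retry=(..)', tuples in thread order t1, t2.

counter=12 r=(11,10) succ=(1,2) retry=(1,0)

state after step 1 := counter=9 r=(8,0) succ=(0,0) retry=(0,0)
2 | t1 CAS | counter=9 r=(8,0) succ=(0,0) retry=(1,0)
3 | t2 LOAD | counter=9 r=(8,9) succ=(0,0) retry=(1,0)
4 | t2 CAS | counter=10 r=(8,9) succ=(0,1) retry=(1,0)
5 | t2 LOAD | counter=10 r=(8,10) succ=(0,1) retry=(1,0)
6 | t2 CAS | counter=11 r=(8,10) succ=(0,2) retry=(1,0)
7 | t1 LOAD | counter=11 r=(11,10) succ=(0,2) retry=(1,0)
8 | t1 CAS | counter=12 r=(11,10) succ=(1,2) retry=(1,0)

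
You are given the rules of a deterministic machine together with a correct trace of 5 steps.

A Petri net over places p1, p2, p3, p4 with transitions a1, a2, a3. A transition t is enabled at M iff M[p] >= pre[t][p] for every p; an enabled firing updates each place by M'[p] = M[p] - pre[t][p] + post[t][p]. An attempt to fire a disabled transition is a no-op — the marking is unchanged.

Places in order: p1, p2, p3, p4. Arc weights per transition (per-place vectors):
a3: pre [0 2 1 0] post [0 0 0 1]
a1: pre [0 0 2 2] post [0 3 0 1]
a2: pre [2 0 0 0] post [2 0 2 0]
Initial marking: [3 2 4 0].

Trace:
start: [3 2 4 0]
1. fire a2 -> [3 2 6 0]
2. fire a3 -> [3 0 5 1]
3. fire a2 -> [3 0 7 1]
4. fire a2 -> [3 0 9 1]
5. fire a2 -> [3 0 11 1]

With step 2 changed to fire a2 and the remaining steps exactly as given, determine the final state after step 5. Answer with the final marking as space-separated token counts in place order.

3 2 14 0

(re-executing from step 2 with the substitution; state before step 2: [3 2 6 0])
2. fire a2 -> [3 2 8 0]
3. fire a2 -> [3 2 10 0]
4. fire a2 -> [3 2 12 0]
5. fire a2 -> [3 2 14 0]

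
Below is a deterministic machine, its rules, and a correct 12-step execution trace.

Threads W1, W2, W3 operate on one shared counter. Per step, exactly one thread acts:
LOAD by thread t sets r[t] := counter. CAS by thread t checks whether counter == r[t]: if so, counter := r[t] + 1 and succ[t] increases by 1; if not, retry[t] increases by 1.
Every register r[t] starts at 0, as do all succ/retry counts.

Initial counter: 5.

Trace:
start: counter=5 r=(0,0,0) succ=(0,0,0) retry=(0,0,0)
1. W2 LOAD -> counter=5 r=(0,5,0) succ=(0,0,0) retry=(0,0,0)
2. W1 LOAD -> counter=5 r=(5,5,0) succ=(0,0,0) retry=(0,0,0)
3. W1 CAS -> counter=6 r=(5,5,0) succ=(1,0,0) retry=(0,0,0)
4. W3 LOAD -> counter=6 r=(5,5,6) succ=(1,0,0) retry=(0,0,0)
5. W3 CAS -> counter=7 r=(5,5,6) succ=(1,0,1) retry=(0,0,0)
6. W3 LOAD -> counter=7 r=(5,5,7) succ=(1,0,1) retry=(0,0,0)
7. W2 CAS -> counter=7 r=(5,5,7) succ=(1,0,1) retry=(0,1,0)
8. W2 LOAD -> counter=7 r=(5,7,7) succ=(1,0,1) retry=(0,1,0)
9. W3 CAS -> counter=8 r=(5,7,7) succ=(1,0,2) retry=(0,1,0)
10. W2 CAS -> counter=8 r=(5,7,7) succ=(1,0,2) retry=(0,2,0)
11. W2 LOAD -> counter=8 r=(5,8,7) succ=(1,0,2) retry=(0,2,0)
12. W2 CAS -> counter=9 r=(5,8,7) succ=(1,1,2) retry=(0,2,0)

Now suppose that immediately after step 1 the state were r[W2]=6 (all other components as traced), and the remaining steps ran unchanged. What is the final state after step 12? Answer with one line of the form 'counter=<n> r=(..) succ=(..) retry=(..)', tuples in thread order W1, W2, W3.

state after step 1 := counter=5 r=(0,6,0) succ=(0,0,0) retry=(0,0,0)
2. W1 LOAD -> counter=5 r=(5,6,0) succ=(0,0,0) retry=(0,0,0)
3. W1 CAS -> counter=6 r=(5,6,0) succ=(1,0,0) retry=(0,0,0)
4. W3 LOAD -> counter=6 r=(5,6,6) succ=(1,0,0) retry=(0,0,0)
5. W3 CAS -> counter=7 r=(5,6,6) succ=(1,0,1) retry=(0,0,0)
6. W3 LOAD -> counter=7 r=(5,6,7) succ=(1,0,1) retry=(0,0,0)
7. W2 CAS -> counter=7 r=(5,6,7) succ=(1,0,1) retry=(0,1,0)
8. W2 LOAD -> counter=7 r=(5,7,7) succ=(1,0,1) retry=(0,1,0)
9. W3 CAS -> counter=8 r=(5,7,7) succ=(1,0,2) retry=(0,1,0)
10. W2 CAS -> counter=8 r=(5,7,7) succ=(1,0,2) retry=(0,2,0)
11. W2 LOAD -> counter=8 r=(5,8,7) succ=(1,0,2) retry=(0,2,0)
12. W2 CAS -> counter=9 r=(5,8,7) succ=(1,1,2) retry=(0,2,0)

counter=9 r=(5,8,7) succ=(1,1,2) retry=(0,2,0)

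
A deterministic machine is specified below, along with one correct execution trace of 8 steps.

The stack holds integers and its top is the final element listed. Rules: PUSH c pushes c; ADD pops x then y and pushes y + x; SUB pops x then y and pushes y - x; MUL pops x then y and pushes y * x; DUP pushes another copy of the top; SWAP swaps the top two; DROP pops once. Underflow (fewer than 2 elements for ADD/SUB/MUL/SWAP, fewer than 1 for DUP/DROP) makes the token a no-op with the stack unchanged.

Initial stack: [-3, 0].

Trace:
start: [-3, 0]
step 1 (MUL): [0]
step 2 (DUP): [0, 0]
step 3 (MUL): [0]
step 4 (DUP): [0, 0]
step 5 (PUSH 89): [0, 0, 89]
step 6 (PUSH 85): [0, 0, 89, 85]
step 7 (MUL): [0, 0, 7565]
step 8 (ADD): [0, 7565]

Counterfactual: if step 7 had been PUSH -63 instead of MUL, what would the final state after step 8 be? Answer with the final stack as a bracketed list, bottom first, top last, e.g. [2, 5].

[0, 0, 89, 22]

(re-executing from step 7 with the substitution; state before step 7: [0, 0, 89, 85])
step 7 (PUSH -63): [0, 0, 89, 85, -63]
step 8 (ADD): [0, 0, 89, 22]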